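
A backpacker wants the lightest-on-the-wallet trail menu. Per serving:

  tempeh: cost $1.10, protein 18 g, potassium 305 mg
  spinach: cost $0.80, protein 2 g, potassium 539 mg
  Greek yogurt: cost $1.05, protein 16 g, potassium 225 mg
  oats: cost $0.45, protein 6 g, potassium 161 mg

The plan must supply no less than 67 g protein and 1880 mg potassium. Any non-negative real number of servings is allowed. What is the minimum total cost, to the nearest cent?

$5.09

tempeh only: max(67/18, 1880/305) = 6.164 servings → $6.78.
spinach only: max(67/2, 1880/539) = 33.5 servings → $26.80.
Greek yogurt only: max(67/16, 1880/225) = 8.356 servings → $8.77.
oats only: max(67/6, 1880/161) = 11.68 servings → $5.25.
tempeh + spinach with both tight: 3.558 servings and 1.474 servings → $5.09.
tempeh + Greek yogurt: the both-tight solution has a negative serving — not a feasible corner.
tempeh + oats: the both-tight solution has a negative serving — not a feasible corner.
spinach + Greek yogurt with both tight: 1.836 servings and 3.958 servings → $5.62.
spinach + oats with both tight: 0.1693 servings and 11.11 servings → $5.14.
Greek yogurt + oats: the both-tight solution has a negative serving — not a feasible corner.
Cheapest feasible corner: $5.09.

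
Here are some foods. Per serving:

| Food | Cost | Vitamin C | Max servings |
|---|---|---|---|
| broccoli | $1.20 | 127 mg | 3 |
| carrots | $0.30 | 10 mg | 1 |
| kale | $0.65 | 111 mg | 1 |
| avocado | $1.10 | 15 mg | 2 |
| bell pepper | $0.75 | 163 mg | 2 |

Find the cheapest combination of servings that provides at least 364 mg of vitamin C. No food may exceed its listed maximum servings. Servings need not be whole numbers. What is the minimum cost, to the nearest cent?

$1.72

Cost per mg of vitamin C: bell pepper $0.0046, kale $0.0059, broccoli $0.0094, carrots $0.0300, avocado $0.0733.
Take 2 servings of bell pepper: +326.0 mg vitamin C for $1.50 (total $1.50, still need 38.0 mg).
Take 0.3423 servings of kale: +38.0 mg vitamin C for $0.22 (total $1.72, still need 0.0 mg).
Filling from the cheapest source first is optimal under one linear minimum: $1.72.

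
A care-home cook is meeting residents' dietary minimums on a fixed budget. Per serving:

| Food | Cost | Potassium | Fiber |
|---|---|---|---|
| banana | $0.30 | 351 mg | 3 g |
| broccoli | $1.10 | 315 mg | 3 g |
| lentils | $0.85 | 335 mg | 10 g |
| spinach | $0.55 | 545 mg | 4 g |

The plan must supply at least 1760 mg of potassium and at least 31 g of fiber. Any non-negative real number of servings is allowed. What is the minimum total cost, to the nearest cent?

$2.76

This is a tiny linear program; its minimum lies at a vertex of the feasible set. List the vertices and price them.
banana only: max(1760/351, 31/3) = 10.33 servings → $3.10.
broccoli only: max(1760/315, 31/3) = 10.33 servings → $11.37.
lentils only: max(1760/335, 31/10) = 5.254 servings → $4.47.
spinach only: max(1760/545, 31/4) = 7.75 servings → $4.26.
banana + broccoli: the both-tight solution has a negative serving — not a feasible corner.
banana + lentils with both tight: 2.88 servings and 2.236 servings → $2.76.
banana + spinach: intersection lies outside the first quadrant.
broccoli + lentils with both tight: 3.364 servings and 2.091 servings → $5.48.
broccoli + spinach with both targets exact would need a negative amount; discard.
lentils + spinach with both tight: 2.398 servings and 1.755 servings → $3.00.
Cheapest feasible corner: $2.76.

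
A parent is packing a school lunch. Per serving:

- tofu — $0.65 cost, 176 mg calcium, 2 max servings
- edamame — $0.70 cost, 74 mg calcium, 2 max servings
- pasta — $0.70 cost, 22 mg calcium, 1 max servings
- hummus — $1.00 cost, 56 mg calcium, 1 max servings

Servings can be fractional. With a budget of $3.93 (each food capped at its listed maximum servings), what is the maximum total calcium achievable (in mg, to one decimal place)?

563.2 mg

Calcium per dollar: tofu 270.8, edamame 105.7, hummus 56, pasta 31.43.
Take 2 servings of tofu: spends $1.30, +352.0 mg calcium (running total 352.0 mg).
Take 2 servings of edamame: spends $1.40, +148.0 mg calcium (running total 500.0 mg).
Take 1 serving of hummus: spends $1.00, +56.0 mg calcium (running total 556.0 mg).
Take 0.3286 servings of pasta: spends $0.23, +7.2 mg calcium (running total 563.2 mg).
Filling greedily by calcium-per-dollar is optimal for one linear limit, giving 563.2 mg.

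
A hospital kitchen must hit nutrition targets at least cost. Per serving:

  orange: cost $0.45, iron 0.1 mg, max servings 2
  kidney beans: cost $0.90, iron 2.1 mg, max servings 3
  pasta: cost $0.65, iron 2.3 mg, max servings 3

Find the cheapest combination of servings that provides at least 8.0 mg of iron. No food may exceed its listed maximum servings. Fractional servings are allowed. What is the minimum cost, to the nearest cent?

Cost per mg of iron: pasta $0.2826, kidney beans $0.4286, orange $4.5000.
Take 3 servings of pasta: +6.9 mg iron for $1.95 (total $1.95, still need 1.1 mg).
Take 0.5238 servings of kidney beans: +1.1 mg iron for $0.47 (total $2.42, still need 0.0 mg).
Filling from the cheapest source first is optimal under one linear minimum: $2.42.

$2.42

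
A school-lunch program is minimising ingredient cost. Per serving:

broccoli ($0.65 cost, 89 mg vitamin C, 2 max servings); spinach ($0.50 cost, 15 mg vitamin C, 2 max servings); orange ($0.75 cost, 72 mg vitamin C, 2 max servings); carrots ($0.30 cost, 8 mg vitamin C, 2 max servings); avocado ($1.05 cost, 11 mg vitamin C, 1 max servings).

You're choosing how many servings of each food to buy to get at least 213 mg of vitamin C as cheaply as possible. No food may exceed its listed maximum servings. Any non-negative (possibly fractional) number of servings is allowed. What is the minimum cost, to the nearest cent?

$1.66

Cost per mg of vitamin C: broccoli $0.0073, orange $0.0104, spinach $0.0333, carrots $0.0375, avocado $0.0955.
Take 2 servings of broccoli: +178.0 mg vitamin C for $1.30 (total $1.30, still need 35.0 mg).
Take 0.4861 servings of orange: +35.0 mg vitamin C for $0.36 (total $1.66, still need 0.0 mg).
Filling from the cheapest source first is optimal under one linear minimum: $1.66.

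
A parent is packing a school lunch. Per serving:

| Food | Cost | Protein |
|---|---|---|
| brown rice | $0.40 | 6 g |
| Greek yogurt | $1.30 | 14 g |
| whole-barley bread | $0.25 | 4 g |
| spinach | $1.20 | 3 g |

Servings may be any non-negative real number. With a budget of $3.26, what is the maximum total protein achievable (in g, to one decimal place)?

Protein per dollar: whole-barley bread 16, brown rice 15, Greek yogurt 10.77, spinach 2.5.
With no serving limits, spend the whole cost allowance on whole-barley bread: $3.26 / $0.25 × 4 g = 52.2 g.

52.2 g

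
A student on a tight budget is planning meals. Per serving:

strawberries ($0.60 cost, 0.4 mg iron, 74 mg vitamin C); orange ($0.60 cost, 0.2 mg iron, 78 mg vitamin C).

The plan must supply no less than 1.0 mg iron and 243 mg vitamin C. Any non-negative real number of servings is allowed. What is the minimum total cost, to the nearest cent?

Check every corner: each single food scaled to meet both minima, and each pair solved so both constraints bind.
strawberries only: max(1.0/0.4, 243/74) = 3.284 servings → $1.97.
orange only: max(1.0/0.2, 243/78) = 5 servings → $3.00.
strawberries + orange with both tight: 1.793 servings and 1.415 servings → $1.92.
The minimum over all feasible corners is $1.92.

$1.92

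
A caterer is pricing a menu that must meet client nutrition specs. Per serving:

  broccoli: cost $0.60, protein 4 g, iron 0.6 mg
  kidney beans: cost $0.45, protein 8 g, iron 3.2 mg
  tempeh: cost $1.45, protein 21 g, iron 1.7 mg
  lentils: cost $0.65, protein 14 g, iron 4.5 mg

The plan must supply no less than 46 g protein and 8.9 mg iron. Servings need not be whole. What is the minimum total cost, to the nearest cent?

Check every corner: each single food scaled to meet both minima, and each pair solved so both constraints bind.
broccoli only: max(46/4, 8.9/0.6) = 14.83 servings → $8.90.
kidney beans only: max(46/8, 8.9/3.2) = 5.75 servings → $2.59.
tempeh only: max(46/21, 8.9/1.7) = 5.235 servings → $7.59.
lentils only: max(46/14, 8.9/4.5) = 3.286 servings → $2.14.
broccoli + kidney beans with both tight: 9.5 servings and 1 serving → $6.15.
broccoli + tempeh: intersection lies outside the first quadrant.
broccoli + lentils with both tight: 8.583 servings and 0.8333 servings → $5.69.
kidney beans + tempeh with both tight: 2.028 servings and 1.418 servings → $2.97.
kidney beans + lentils with both targets exact would need a negative amount; discard.
tempeh + lentils with both tight: 1.165 servings and 1.537 servings → $2.69.
The minimum over all feasible corners is $2.14.

$2.14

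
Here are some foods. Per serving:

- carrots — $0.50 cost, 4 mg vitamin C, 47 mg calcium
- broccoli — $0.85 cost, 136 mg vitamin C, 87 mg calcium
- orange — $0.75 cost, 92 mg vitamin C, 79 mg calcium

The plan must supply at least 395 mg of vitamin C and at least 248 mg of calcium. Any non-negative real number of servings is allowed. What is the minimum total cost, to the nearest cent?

Two binding constraints pin down two serving amounts, so the optimal mix uses at most two foods. The candidates are each food alone (scaled to the tighter of vitamin C/calcium) and each pair with both constraints tight.
carrots only: max(395/4, 248/47) = 98.75 servings → $49.38.
broccoli only: max(395/136, 248/87) = 2.904 servings → $2.47.
orange only: max(395/92, 248/79) = 4.293 servings → $3.22.
carrots + broccoli: the both-tight solution has a negative serving — not a feasible corner.
carrots + orange: intersection lies outside the first quadrant.
broccoli + orange: intersection lies outside the first quadrant.
Cheapest feasible corner: $2.47.

$2.47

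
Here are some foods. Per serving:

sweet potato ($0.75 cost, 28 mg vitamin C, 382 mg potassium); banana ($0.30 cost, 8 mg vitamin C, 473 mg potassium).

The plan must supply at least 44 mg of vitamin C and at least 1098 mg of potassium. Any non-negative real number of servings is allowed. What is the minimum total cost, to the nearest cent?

Compare the cost at each extreme point of the feasible region.
sweet potato only: max(44/28, 1098/382) = 2.874 servings → $2.16.
banana only: max(44/8, 1098/473) = 5.5 servings → $1.65.
sweet potato + banana with both tight: 1.181 servings and 1.368 servings → $1.30.
So the least-cost plan costs $1.30.

$1.30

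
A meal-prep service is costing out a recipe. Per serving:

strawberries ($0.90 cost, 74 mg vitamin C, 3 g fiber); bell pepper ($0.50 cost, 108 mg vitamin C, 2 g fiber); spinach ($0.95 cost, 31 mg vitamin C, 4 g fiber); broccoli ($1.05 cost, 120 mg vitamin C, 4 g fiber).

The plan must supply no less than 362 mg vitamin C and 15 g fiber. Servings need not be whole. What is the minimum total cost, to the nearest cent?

strawberries only: max(362/74, 15/3) = 5 servings → $4.50.
bell pepper only: max(362/108, 15/2) = 7.5 servings → $3.75.
spinach only: max(362/31, 15/4) = 11.68 servings → $11.09.
broccoli only: max(362/120, 15/4) = 3.75 servings → $3.94.
strawberries + bell pepper: intersection lies outside the first quadrant.
strawberries + spinach with both tight: 4.842 servings and 0.1182 servings → $4.47.
strawberries + broccoli with both targets exact would need a negative amount; discard.
bell pepper + spinach with both tight: 2.657 servings and 2.422 servings → $3.63.
bell pepper + broccoli: intersection lies outside the first quadrant.
spinach + broccoli with both tight: 0.9888 servings and 2.761 servings → $3.84.
Cheapest feasible corner: $3.63.

$3.63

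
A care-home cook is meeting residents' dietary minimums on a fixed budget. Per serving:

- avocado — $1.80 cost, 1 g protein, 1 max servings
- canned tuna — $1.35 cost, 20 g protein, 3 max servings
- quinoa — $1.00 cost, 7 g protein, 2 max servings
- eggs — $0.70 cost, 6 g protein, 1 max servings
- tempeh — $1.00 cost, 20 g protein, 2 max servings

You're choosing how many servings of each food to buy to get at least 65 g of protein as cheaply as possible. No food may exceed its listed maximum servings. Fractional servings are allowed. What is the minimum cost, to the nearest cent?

Cost per g of protein: tempeh $0.0500, canned tuna $0.0675, eggs $0.1167, quinoa $0.1429, avocado $1.8000.
Take 2 servings of tempeh: +40.0 g protein for $2.00 (total $2.00, still need 25.0 g).
Take 1.25 servings of canned tuna: +25.0 g protein for $1.69 (total $3.69, still need 0.0 g).
Filling from the cheapest source first is optimal under one linear minimum: $3.69.

$3.69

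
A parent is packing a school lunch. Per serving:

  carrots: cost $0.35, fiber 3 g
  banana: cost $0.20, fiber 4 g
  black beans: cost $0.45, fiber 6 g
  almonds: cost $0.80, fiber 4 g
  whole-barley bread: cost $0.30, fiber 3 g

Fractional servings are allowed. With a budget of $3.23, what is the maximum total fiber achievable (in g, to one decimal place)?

Fiber per dollar: banana 20, black beans 13.33, whole-barley bread 10, carrots 8.571, almonds 5.
With no serving limits, spend the whole cost allowance on banana: $3.23 / $0.20 × 4 g = 64.6 g.

64.6 g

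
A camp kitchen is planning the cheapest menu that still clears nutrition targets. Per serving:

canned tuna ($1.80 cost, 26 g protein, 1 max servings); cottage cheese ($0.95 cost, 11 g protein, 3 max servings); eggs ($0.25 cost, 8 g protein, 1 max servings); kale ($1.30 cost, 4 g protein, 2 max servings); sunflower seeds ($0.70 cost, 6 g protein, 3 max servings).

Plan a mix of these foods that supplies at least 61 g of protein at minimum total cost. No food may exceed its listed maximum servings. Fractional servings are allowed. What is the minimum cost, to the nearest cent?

Cost per g of protein: eggs $0.0312, canned tuna $0.0692, cottage cheese $0.0864, sunflower seeds $0.1167, kale $0.3250.
Take 1 serving of eggs: +8.0 g protein for $0.25 (total $0.25, still need 53.0 g).
Take 1 serving of canned tuna: +26.0 g protein for $1.80 (total $2.05, still need 27.0 g).
Take 2.455 servings of cottage cheese: +27.0 g protein for $2.33 (total $4.38, still need 0.0 g).
Filling from the cheapest source first is optimal under one linear minimum: $4.38.

$4.38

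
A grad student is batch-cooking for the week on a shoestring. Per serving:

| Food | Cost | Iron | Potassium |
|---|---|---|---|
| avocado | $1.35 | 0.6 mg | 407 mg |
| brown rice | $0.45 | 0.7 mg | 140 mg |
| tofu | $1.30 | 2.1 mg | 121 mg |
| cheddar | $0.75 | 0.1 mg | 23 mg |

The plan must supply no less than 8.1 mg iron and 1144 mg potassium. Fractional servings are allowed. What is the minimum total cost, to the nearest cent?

$5.13

With two linear requirements the optimum uses one or two foods; enumerate the corners.
avocado only: max(8.1/0.6, 1144/407) = 13.5 servings → $18.23.
brown rice only: max(8.1/0.7, 1144/140) = 11.57 servings → $5.21.
tofu only: max(8.1/2.1, 1144/121) = 9.455 servings → $12.29.
cheddar only: max(8.1/0.1, 1144/23) = 81 servings → $60.75.
avocado + brown rice: the both-tight solution has a negative serving — not a feasible corner.
avocado + tofu with both tight: 1.819 servings and 3.338 servings → $6.79.
avocado + cheddar: the both-tight solution has a negative serving — not a feasible corner.
brown rice + tofu with both tight: 6.796 servings and 1.592 servings → $5.13.
brown rice + cheddar: intersection lies outside the first quadrant.
tofu + cheddar with both tight: 1.986 servings and 39.29 servings → $32.05.
The minimum over all feasible corners is $5.13.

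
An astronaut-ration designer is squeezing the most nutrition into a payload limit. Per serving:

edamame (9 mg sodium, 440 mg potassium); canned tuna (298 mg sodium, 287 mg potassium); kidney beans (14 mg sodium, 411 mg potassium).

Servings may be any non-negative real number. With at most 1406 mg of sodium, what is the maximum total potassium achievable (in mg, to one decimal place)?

68737.8 mg

Potassium per mg sodium: edamame 48.89, kidney beans 29.36, canned tuna 0.9631.
With no serving limits, spend the whole sodium allowance on edamame: 1406 mg / 9 mg × 440 mg = 68737.8 mg.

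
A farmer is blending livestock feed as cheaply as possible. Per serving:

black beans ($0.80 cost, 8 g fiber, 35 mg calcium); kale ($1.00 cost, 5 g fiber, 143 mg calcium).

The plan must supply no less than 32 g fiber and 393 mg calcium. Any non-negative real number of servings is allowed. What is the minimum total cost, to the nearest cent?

At the optimum either one food covers both requirements or two foods hit both targets exactly; no other combination can be cheaper.
black beans only: max(32/8, 393/35) = 11.23 servings → $8.98.
kale only: max(32/5, 393/143) = 6.4 servings → $6.40.
black beans + kale with both tight: 2.695 servings and 2.089 servings → $4.24.
Cheapest feasible corner: $4.24.

$4.24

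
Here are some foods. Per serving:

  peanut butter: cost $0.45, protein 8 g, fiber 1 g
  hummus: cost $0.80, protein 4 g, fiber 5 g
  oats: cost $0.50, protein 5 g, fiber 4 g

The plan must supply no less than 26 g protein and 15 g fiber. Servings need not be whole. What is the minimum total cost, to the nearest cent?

At the optimum either one food covers both requirements or two foods hit both targets exactly; no other combination can be cheaper.
peanut butter only: max(26/8, 15/1) = 15 servings → $6.75.
hummus only: max(26/4, 15/5) = 6.5 servings → $5.20.
oats only: max(26/5, 15/4) = 5.2 servings → $2.60.
peanut butter + hummus with both tight: 1.944 servings and 2.611 servings → $2.96.
peanut butter + oats with both tight: 1.074 servings and 3.481 servings → $2.22.
hummus + oats with both targets exact would need a negative amount; discard.
The minimum over all feasible corners is $2.22.

$2.22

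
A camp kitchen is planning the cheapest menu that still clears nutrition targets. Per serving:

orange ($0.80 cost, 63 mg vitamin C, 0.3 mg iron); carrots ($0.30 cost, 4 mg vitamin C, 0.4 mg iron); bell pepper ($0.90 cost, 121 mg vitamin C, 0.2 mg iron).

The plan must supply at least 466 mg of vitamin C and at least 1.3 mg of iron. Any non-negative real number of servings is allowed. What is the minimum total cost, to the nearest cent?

Two binding constraints pin down two serving amounts, so the optimal mix uses at most two foods. The candidates are each food alone (scaled to the tighter of vitamin C/iron) and each pair with both constraints tight.
orange only: max(466/63, 1.3/0.3) = 7.397 servings → $5.92.
carrots only: max(466/4, 1.3/0.4) = 116.5 servings → $34.95.
bell pepper only: max(466/121, 1.3/0.2) = 6.5 servings → $5.85.
orange + carrots: the both-tight solution has a negative serving — not a feasible corner.
orange + bell pepper with both tight: 2.705 servings and 2.443 servings → $4.36.
carrots + bell pepper with both tight: 1.347 servings and 3.807 servings → $3.83.
The minimum over all feasible corners is $3.83.

$3.83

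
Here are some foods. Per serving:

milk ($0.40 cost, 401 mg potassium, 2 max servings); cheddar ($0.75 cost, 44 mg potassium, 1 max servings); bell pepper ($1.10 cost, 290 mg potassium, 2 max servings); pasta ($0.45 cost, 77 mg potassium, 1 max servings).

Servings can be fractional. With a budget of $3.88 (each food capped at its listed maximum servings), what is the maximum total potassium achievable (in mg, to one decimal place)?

1484.2 mg

Potassium per dollar: milk 1002, bell pepper 263.6, pasta 171.1, cheddar 58.67.
Take 2 servings of milk: spends $0.80, +802.0 mg potassium (running total 802.0 mg).
Take 2 servings of bell pepper: spends $2.20, +580.0 mg potassium (running total 1382.0 mg).
Take 1 serving of pasta: spends $0.45, +77.0 mg potassium (running total 1459.0 mg).
Take 0.5733 servings of cheddar: spends $0.43, +25.2 mg potassium (running total 1484.2 mg).
Filling greedily by potassium-per-dollar is optimal for one linear limit, giving 1484.2 mg.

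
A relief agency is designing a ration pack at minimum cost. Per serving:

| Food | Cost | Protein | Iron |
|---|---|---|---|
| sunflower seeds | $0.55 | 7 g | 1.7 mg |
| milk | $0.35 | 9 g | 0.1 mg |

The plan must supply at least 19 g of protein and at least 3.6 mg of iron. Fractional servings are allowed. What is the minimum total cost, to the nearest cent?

$1.32

For a min-cost LP with two ≥-constraints, a basic feasible solution has at most two positive variables.
sunflower seeds only: max(19/7, 3.6/1.7) = 2.714 servings → $1.49.
milk only: max(19/9, 3.6/0.1) = 36 servings → $12.60.
sunflower seeds + milk with both tight: 2.089 servings and 0.4863 servings → $1.32.
Cheapest feasible corner: $1.32.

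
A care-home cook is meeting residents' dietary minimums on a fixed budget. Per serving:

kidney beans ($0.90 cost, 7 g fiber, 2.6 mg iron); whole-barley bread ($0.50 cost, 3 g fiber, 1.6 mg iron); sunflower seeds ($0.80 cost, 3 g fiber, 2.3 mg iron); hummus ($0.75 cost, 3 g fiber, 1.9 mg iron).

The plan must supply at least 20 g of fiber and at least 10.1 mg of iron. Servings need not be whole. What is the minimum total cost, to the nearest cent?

An LP optimum is at a vertex; with two nutrient constraints at most two foods are used. Check each candidate.
kidney beans only: max(20/7, 10.1/2.6) = 3.885 servings → $3.50.
whole-barley bread only: max(20/3, 10.1/1.6) = 6.667 servings → $3.33.
sunflower seeds only: max(20/3, 10.1/2.3) = 6.667 servings → $5.33.
hummus only: max(20/3, 10.1/1.9) = 6.667 servings → $5.00.
kidney beans + whole-barley bread with both tight: 0.5 servings and 5.5 servings → $3.20.
kidney beans + sunflower seeds with both tight: 1.892 servings and 2.253 servings → $3.50.
kidney beans + hummus with both tight: 1.4 servings and 3.4 servings → $3.81.
whole-barley bread + sunflower seeds: intersection lies outside the first quadrant.
whole-barley bread + hummus: the both-tight solution has a negative serving — not a feasible corner.
sunflower seeds + hummus: intersection lies outside the first quadrant.
So the least-cost plan costs $3.20.

$3.20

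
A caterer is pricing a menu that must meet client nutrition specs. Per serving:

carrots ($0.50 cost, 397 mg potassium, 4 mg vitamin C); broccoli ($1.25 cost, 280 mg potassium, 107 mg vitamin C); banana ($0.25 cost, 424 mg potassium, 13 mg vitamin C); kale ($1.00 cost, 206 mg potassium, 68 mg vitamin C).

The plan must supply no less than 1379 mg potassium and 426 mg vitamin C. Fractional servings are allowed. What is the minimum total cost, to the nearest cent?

carrots only: max(1379/397, 426/4) = 106.5 servings → $53.25.
broccoli only: max(1379/280, 426/107) = 4.925 servings → $6.16.
banana only: max(1379/424, 426/13) = 32.77 servings → $8.19.
kale only: max(1379/206, 426/68) = 6.694 servings → $6.69.
carrots + broccoli with both tight: 0.6836 servings and 3.956 servings → $5.29.
carrots + banana with both targets exact would need a negative amount; discard.
carrots + kale with both tight: 0.2299 servings and 6.251 servings → $6.37.
broccoli + banana with both tight: 3.899 servings and 0.6776 servings → $5.04.
broccoli + kale: intersection lies outside the first quadrant.
banana + kale with both tight: 0.23 servings and 6.221 servings → $6.28.
Cheapest feasible corner: $5.04.

$5.04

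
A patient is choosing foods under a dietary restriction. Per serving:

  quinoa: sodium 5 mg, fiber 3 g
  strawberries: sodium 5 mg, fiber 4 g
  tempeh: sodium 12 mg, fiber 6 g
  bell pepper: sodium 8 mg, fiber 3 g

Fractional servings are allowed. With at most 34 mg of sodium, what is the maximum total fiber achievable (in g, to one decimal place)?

27.2 g

Fiber per mg sodium: strawberries 0.8, quinoa 0.6, tempeh 0.5, bell pepper 0.375.
With no serving limits, spend the whole sodium allowance on strawberries: 34 mg / 5 mg × 4 g = 27.2 g.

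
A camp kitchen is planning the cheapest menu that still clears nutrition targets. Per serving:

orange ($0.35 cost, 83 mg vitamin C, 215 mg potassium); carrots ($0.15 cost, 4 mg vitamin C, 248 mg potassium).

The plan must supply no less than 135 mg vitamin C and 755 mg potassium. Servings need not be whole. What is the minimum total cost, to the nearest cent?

$0.80

orange only: max(135/83, 755/215) = 3.512 servings → $1.23.
carrots only: max(135/4, 755/248) = 33.75 servings → $5.06.
orange + carrots with both tight: 1.544 servings and 1.706 servings → $0.80.
So the least-cost plan costs $0.80.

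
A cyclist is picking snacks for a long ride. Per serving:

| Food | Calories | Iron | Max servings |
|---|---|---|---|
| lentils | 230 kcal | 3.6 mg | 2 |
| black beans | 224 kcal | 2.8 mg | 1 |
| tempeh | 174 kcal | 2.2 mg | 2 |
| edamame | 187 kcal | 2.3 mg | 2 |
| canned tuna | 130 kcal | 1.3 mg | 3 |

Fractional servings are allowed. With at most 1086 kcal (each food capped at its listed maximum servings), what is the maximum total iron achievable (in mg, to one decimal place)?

15.1 mg

Iron per kcal: lentils 0.01565, tempeh 0.01264, black beans 0.0125, edamame 0.0123, canned tuna 0.01.
Take 2 servings of lentils: uses 460 kcal, +7.2 mg iron (running total 7.2 mg).
Take 2 servings of tempeh: uses 348 kcal, +4.4 mg iron (running total 11.6 mg).
Take 1 serving of black beans: uses 224 kcal, +2.8 mg iron (running total 14.4 mg).
Take 0.2888 servings of edamame: uses 54 kcal, +0.7 mg iron (running total 15.1 mg).
Greedy by best ratio exhausts the calories allowance optimally: 15.1 mg.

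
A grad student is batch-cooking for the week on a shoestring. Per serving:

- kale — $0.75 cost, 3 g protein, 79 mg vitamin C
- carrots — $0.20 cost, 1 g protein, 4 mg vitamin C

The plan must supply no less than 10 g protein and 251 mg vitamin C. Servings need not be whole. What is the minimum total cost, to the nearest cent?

At the optimum either one food covers both requirements or two foods hit both targets exactly; no other combination can be cheaper.
kale only: max(10/3, 251/79) = 3.333 servings → $2.50.
carrots only: max(10/1, 251/4) = 62.75 servings → $12.55.
kale + carrots with both tight: 3.149 servings and 0.5522 servings → $2.47.
Cheapest feasible corner: $2.47.

$2.47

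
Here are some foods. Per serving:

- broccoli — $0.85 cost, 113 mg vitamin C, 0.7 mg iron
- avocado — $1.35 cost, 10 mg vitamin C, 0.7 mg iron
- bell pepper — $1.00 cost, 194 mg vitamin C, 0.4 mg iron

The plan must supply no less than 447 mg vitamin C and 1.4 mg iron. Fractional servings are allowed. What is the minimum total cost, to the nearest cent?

$2.58

Two binding constraints pin down two serving amounts, so the optimal mix uses at most two foods. The candidates are each food alone (scaled to the tighter of vitamin C/iron) and each pair with both constraints tight.
broccoli only: max(447/113, 1.4/0.7) = 3.956 servings → $3.36.
avocado only: max(447/10, 1.4/0.7) = 44.7 servings → $60.34.
bell pepper only: max(447/194, 1.4/0.4) = 3.5 servings → $3.50.
broccoli + avocado with both targets exact would need a negative amount; discard.
broccoli + bell pepper with both tight: 1.024 servings and 1.708 servings → $2.58.
avocado + bell pepper with both tight: 0.7041 servings and 2.268 servings → $3.22.
Cheapest feasible corner: $2.58.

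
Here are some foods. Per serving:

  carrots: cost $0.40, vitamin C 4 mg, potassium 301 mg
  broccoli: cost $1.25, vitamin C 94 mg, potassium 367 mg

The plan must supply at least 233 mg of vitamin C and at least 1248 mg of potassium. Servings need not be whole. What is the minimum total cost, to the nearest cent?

Check every corner: each single food scaled to meet both minima, and each pair solved so both constraints bind.
carrots only: max(233/4, 1248/301) = 58.25 servings → $23.30.
broccoli only: max(233/94, 1248/367) = 3.401 servings → $4.25.
carrots + broccoli with both tight: 1.185 servings and 2.428 servings → $3.51.
Cheapest feasible corner: $3.51.

$3.51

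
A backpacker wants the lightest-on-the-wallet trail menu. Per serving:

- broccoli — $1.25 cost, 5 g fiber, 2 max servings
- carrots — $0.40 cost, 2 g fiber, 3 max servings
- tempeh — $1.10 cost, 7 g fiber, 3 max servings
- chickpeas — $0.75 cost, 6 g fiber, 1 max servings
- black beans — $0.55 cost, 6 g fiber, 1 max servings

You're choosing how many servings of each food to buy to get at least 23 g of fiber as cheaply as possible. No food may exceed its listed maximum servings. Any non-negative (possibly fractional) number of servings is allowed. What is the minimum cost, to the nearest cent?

Cost per g of fiber: black beans $0.0917, chickpeas $0.1250, tempeh $0.1571, carrots $0.2000, broccoli $0.2500.
Take 1 serving of black beans: +6.0 g fiber for $0.55 (total $0.55, still need 17.0 g).
Take 1 serving of chickpeas: +6.0 g fiber for $0.75 (total $1.30, still need 11.0 g).
Take 1.571 servings of tempeh: +11.0 g fiber for $1.73 (total $3.03, still need 0.0 g).
Greedy by cheapest-per-g is optimal for a single linear constraint, so the minimum cost is $3.03.

$3.03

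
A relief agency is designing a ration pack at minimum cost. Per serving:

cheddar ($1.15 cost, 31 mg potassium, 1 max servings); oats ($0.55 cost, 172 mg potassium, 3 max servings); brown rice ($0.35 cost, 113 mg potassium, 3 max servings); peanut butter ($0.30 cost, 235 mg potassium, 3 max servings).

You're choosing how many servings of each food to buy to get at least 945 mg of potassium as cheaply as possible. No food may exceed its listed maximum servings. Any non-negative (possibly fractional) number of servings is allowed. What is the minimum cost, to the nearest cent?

$1.64

Cost per mg of potassium: peanut butter $0.0013, brown rice $0.0031, oats $0.0032, cheddar $0.0371.
Take 3 servings of peanut butter: +705.0 mg potassium for $0.90 (total $0.90, still need 240.0 mg).
Take 2.124 servings of brown rice: +240.0 mg potassium for $0.74 (total $1.64, still need 0.0 mg).
Filling from the cheapest source first is optimal under one linear minimum: $1.64.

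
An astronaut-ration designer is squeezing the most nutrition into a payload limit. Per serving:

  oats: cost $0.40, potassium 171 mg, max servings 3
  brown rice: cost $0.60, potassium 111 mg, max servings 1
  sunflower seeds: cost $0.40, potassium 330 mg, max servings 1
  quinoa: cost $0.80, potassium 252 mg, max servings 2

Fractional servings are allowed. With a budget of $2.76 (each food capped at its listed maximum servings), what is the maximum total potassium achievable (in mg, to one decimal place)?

Potassium per dollar: sunflower seeds 825, oats 427.5, quinoa 315, brown rice 185.
Take 1 serving of sunflower seeds: spends $0.40, +330.0 mg potassium (running total 330.0 mg).
Take 3 servings of oats: spends $1.20, +513.0 mg potassium (running total 843.0 mg).
Take 1.45 servings of quinoa: spends $1.16, +365.4 mg potassium (running total 1208.4 mg).
Filling greedily by potassium-per-dollar is optimal for one linear limit, giving 1208.4 mg.

1208.4 mg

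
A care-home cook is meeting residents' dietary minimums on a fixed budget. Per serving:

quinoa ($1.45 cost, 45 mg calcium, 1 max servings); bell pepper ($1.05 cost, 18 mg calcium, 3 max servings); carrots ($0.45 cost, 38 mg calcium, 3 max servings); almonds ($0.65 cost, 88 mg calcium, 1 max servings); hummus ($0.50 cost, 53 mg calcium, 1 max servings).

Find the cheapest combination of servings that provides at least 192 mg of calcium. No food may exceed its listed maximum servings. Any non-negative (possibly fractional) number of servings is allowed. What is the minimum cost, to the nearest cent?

Cost per mg of calcium: almonds $0.0074, hummus $0.0094, carrots $0.0118, quinoa $0.0322, bell pepper $0.0583.
Take 1 serving of almonds: +88.0 mg calcium for $0.65 (total $0.65, still need 104.0 mg).
Take 1 serving of hummus: +53.0 mg calcium for $0.50 (total $1.15, still need 51.0 mg).
Take 1.342 servings of carrots: +51.0 mg calcium for $0.60 (total $1.75, still need 0.0 mg).
Greedy by cheapest-per-mg is optimal for a single linear constraint, so the minimum cost is $1.75.

$1.75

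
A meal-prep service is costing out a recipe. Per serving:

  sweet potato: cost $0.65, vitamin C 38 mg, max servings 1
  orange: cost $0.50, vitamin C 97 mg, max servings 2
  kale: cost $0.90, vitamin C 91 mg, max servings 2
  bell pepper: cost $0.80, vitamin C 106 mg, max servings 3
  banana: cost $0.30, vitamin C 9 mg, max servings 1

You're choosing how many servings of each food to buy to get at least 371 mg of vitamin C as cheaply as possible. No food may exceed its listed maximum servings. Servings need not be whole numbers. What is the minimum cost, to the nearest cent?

Cost per mg of vitamin C: orange $0.0052, bell pepper $0.0075, kale $0.0099, sweet potato $0.0171, banana $0.0333.
Take 2 servings of orange: +194.0 mg vitamin C for $1.00 (total $1.00, still need 177.0 mg).
Take 1.67 servings of bell pepper: +177.0 mg vitamin C for $1.34 (total $2.34, still need 0.0 mg).
Filling from the cheapest source first is optimal under one linear minimum: $2.34.

$2.34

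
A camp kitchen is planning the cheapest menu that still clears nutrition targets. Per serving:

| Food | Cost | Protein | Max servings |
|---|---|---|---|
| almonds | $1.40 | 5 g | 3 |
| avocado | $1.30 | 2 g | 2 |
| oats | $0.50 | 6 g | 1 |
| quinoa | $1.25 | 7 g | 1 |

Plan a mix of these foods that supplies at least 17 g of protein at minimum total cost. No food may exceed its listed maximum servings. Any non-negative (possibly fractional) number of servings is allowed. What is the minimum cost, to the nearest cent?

Cost per g of protein: oats $0.0833, quinoa $0.1786, almonds $0.2800, avocado $0.6500.
Take 1 serving of oats: +6.0 g protein for $0.50 (total $0.50, still need 11.0 g).
Take 1 serving of quinoa: +7.0 g protein for $1.25 (total $1.75, still need 4.0 g).
Take 0.8 servings of almonds: +4.0 g protein for $1.12 (total $2.87, still need 0.0 g).
Filling from the cheapest source first is optimal under one linear minimum: $2.87.

$2.87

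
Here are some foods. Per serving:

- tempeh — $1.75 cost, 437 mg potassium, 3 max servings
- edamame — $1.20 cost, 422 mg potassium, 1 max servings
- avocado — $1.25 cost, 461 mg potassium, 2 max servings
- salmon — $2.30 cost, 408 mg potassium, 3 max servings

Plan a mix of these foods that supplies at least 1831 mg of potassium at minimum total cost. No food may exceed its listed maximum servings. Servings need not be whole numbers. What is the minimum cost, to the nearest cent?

Cost per mg of potassium: avocado $0.0027, edamame $0.0028, tempeh $0.0040, salmon $0.0056.
Take 2 servings of avocado: +922.0 mg potassium for $2.50 (total $2.50, still need 909.0 mg).
Take 1 serving of edamame: +422.0 mg potassium for $1.20 (total $3.70, still need 487.0 mg).
Take 1.114 servings of tempeh: +487.0 mg potassium for $1.95 (total $5.65, still need 0.0 mg).
Greedy by cheapest-per-mg is optimal for a single linear constraint, so the minimum cost is $5.65.

$5.65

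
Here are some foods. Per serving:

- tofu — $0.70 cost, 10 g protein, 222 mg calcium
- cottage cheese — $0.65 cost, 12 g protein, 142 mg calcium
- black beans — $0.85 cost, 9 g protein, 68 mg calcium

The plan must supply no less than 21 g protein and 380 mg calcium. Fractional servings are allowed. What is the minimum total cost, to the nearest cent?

Minimising a linear cost over {protein ≥ 21, calcium ≥ 380, servings ≥ 0} — the optimum is at a vertex, using one or two foods.
tofu only: max(21/10, 380/222) = 2.1 servings → $1.47.
cottage cheese only: max(21/12, 380/142) = 2.676 servings → $1.74.
black beans only: max(21/9, 380/68) = 5.588 servings → $4.75.
tofu + cottage cheese with both tight: 1.268 servings and 0.6929 servings → $1.34.
tofu + black beans with both tight: 1.511 servings and 0.654 servings → $1.61.
cottage cheese + black beans: the both-tight solution has a negative serving — not a feasible corner.
So the least-cost plan costs $1.34.

$1.34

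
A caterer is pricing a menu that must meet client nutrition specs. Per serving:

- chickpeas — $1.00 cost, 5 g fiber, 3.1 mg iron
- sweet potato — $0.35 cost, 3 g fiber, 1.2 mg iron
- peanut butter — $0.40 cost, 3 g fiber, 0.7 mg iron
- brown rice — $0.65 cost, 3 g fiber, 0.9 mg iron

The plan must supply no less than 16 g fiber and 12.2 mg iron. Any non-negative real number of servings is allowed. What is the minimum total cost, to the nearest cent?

$3.56

chickpeas only: max(16/5, 12.2/3.1) = 3.935 servings → $3.94.
sweet potato only: max(16/3, 12.2/1.2) = 10.17 servings → $3.56.
peanut butter only: max(16/3, 12.2/0.7) = 17.43 servings → $6.97.
brown rice only: max(16/3, 12.2/0.9) = 13.56 servings → $8.81.
chickpeas + sweet potato with both targets exact would need a negative amount; discard.
chickpeas + peanut butter with both targets exact would need a negative amount; discard.
chickpeas + brown rice: intersection lies outside the first quadrant.
sweet potato + peanut butter with both targets exact would need a negative amount; discard.
sweet potato + brown rice: intersection lies outside the first quadrant.
peanut butter + brown rice with both targets exact would need a negative amount; discard.
The minimum over all feasible corners is $3.56.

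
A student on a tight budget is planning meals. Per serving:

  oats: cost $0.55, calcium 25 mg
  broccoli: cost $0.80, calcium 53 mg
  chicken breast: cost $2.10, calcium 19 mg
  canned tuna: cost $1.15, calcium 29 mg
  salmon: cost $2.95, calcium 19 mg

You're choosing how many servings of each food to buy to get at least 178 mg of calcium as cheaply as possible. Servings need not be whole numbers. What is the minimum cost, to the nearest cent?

Cost per mg of calcium: broccoli $0.0151, oats $0.0220, canned tuna $0.0397, chicken breast $0.1105, salmon $0.1553.
With no serving limits, use only broccoli: 178 mg / 53 mg = 3.358 servings × $0.80 = $2.69.

$2.69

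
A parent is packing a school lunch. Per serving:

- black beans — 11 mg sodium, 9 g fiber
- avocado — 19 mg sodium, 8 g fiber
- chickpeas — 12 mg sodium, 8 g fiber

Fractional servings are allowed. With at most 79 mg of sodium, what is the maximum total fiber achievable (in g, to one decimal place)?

Fiber per mg sodium: black beans 0.8182, chickpeas 0.6667, avocado 0.4211.
With no serving limits, spend the whole sodium allowance on black beans: 79 mg / 11 mg × 9 g = 64.6 g.

64.6 g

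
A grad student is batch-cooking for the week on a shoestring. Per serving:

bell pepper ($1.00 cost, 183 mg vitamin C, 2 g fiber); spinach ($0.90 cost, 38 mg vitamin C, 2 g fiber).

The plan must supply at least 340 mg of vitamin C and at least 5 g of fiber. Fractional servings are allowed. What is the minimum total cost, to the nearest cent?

Check every corner: each single food scaled to meet both minima, and each pair solved so both constraints bind.
bell pepper only: max(340/183, 5/2) = 2.5 servings → $2.50.
spinach only: max(340/38, 5/2) = 8.947 servings → $8.05.
bell pepper + spinach with both tight: 1.69 servings and 0.8103 servings → $2.42.
The minimum over all feasible corners is $2.42.

$2.42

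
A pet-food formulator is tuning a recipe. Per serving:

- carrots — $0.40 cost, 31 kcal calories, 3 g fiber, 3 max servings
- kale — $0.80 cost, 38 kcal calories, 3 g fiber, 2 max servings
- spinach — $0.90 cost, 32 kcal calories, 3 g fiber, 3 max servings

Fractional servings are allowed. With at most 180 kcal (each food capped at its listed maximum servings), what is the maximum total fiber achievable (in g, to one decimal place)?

Fiber per kcal: carrots 0.09677, spinach 0.09375, kale 0.07895.
Take 3 servings of carrots: uses 93 kcal, +9.0 g fiber (running total 9.0 g).
Take 2.719 servings of spinach: uses 87 kcal, +8.2 g fiber (running total 17.2 g).
Filling greedily by fiber-per-kcal is optimal for one linear limit, giving 17.2 g.

17.2 g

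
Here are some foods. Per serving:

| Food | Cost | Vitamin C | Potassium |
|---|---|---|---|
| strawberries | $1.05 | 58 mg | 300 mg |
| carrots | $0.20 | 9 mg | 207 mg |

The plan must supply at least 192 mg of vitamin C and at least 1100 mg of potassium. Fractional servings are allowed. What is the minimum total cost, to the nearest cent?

$3.50

With two linear requirements the optimum uses one or two foods; enumerate the corners.
strawberries only: max(192/58, 1100/300) = 3.667 servings → $3.85.
carrots only: max(192/9, 1100/207) = 21.33 servings → $4.27.
strawberries + carrots with both tight: 3.207 servings and 0.6662 servings → $3.50.
So the least-cost plan costs $3.50.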